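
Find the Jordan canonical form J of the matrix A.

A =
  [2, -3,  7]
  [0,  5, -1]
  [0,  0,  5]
J_1(2) ⊕ J_2(5)

The characteristic polynomial is
  det(x·I − A) = x^3 - 12*x^2 + 45*x - 50 = (x - 5)^2*(x - 2)

Eigenvalues and multiplicities (the geometric multiplicity of λ is n − rank(A − λI), which equals the number of Jordan blocks for λ):
  λ = 2: algebraic multiplicity = 1, geometric multiplicity = 1
  λ = 5: algebraic multiplicity = 2, geometric multiplicity = 1

Determining the block sizes for each eigenvalue:
  λ = 2: one block (gm = 1), so the single block has size am = 1 → block sizes [1]
  λ = 5: one block (gm = 1), so the single block has size am = 2 → block sizes [2]

Assembling the blocks gives a Jordan form
J =
  [2, 0, 0]
  [0, 5, 1]
  [0, 0, 5]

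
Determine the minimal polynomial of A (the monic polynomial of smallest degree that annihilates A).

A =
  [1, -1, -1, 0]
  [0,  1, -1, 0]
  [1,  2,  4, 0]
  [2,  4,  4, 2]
x^3 - 6*x^2 + 12*x - 8

The characteristic polynomial is χ_A(x) = (x - 2)^4, so the eigenvalues are known. The minimal polynomial is
  m_A(x) = Π_λ (x − λ)^{k_λ}
where k_λ is the size of the *largest* Jordan block for λ (equivalently, the smallest k with (A − λI)^k v = 0 for every generalised eigenvector v of λ).

  λ = 2: largest Jordan block has size 3, contributing (x − 2)^3

So m_A(x) = (x - 2)^3 = x^3 - 6*x^2 + 12*x - 8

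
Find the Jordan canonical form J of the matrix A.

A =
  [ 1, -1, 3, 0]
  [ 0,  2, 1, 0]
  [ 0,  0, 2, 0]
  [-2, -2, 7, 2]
J_1(1) ⊕ J_2(2) ⊕ J_1(2)

The characteristic polynomial is
  det(x·I − A) = x^4 - 7*x^3 + 18*x^2 - 20*x + 8 = (x - 2)^3*(x - 1)

Eigenvalues and multiplicities (the geometric multiplicity of λ is n − rank(A − λI), which equals the number of Jordan blocks for λ):
  λ = 1: algebraic multiplicity = 1, geometric multiplicity = 1
  λ = 2: algebraic multiplicity = 3, geometric multiplicity = 2

Determining the block sizes for each eigenvalue:
  λ = 1: one block (gm = 1), so the single block has size am = 1 → block sizes [1]
  λ = 2: 2 blocks summing to 3 forces exactly one block of size 2 and the rest size 1 → block sizes [2, 1]

Assembling the blocks gives a Jordan form
J =
  [1, 0, 0, 0]
  [0, 2, 1, 0]
  [0, 0, 2, 0]
  [0, 0, 0, 2]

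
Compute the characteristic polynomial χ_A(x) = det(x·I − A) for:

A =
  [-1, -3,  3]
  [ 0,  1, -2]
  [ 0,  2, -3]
x^3 + 3*x^2 + 3*x + 1

Expanding det(x·I − A) (e.g. by cofactor expansion or by noting that A is similar to its Jordan form J, which has the same characteristic polynomial as A) gives
  χ_A(x) = x^3 + 3*x^2 + 3*x + 1
which factors as (x + 1)^3. The eigenvalues (with algebraic multiplicities) are λ = -1 with multiplicity 3.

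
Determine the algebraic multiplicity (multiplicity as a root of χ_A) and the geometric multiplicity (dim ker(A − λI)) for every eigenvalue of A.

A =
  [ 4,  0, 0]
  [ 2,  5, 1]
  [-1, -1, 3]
λ = 4: alg = 3, geom = 1

Step 1 — factor the characteristic polynomial to read off the algebraic multiplicities:
  χ_A(x) = (x - 4)^3

Step 2 — compute geometric multiplicities via the rank-nullity identity g(λ) = n − rank(A − λI):
  rank(A − (4)·I) = 2, so dim ker(A − (4)·I) = n − 2 = 1

Summary:
  λ = 4: algebraic multiplicity = 3, geometric multiplicity = 1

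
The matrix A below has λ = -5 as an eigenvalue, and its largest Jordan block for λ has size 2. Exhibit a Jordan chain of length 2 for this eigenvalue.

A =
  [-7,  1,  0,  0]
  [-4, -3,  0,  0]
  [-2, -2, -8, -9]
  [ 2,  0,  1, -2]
A Jordan chain for λ = -5 of length 2:
v_1 = (-2, -4, -2, 2)ᵀ
v_2 = (1, 0, 0, 0)ᵀ

Let N = A − (-5)·I. We want v_2 with N^2 v_2 = 0 but N^1 v_2 ≠ 0; then v_{j-1} := N · v_j for j = 2, …, 2.

Pick v_2 = (1, 0, 0, 0)ᵀ.
Then v_1 = N · v_2 = (-2, -4, -2, 2)ᵀ.

Sanity check: (A − (-5)·I) v_1 = (0, 0, 0, 0)ᵀ = 0. ✓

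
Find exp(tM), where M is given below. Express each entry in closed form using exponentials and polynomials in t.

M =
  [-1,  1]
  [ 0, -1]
e^{tM} =
  [exp(-t), t*exp(-t)]
  [0, exp(-t)]

Strategy: write M = P · J · P⁻¹ where J is a Jordan canonical form, so e^{tM} = P · e^{tJ} · P⁻¹, and e^{tJ} can be computed block-by-block.

M has Jordan form
J =
  [-1,  1]
  [ 0, -1]
(up to reordering of blocks).

Per-block formulas:
  For a 2×2 Jordan block J_2(-1): exp(t · J_2(-1)) = e^(-1t)·(I + t·N), where N is the 2×2 nilpotent shift.

After assembling e^{tJ} and conjugating by P, we get:

e^{tM} =
  [exp(-t), t*exp(-t)]
  [0, exp(-t)]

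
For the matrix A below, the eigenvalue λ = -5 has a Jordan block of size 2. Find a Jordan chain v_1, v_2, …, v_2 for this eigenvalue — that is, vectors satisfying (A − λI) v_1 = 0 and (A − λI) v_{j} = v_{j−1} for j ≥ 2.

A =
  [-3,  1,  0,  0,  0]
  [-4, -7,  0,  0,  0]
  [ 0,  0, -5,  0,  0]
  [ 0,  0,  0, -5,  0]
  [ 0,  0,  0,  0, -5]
A Jordan chain for λ = -5 of length 2:
v_1 = (2, -4, 0, 0, 0)ᵀ
v_2 = (1, 0, 0, 0, 0)ᵀ

Let N = A − (-5)·I. We want v_2 with N^2 v_2 = 0 but N^1 v_2 ≠ 0; then v_{j-1} := N · v_j for j = 2, …, 2.

Pick v_2 = (1, 0, 0, 0, 0)ᵀ.
Then v_1 = N · v_2 = (2, -4, 0, 0, 0)ᵀ.

Sanity check: (A − (-5)·I) v_1 = (0, 0, 0, 0, 0)ᵀ = 0. ✓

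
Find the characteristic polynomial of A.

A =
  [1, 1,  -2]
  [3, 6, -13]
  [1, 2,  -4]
x^3 - 3*x^2 + 3*x - 1

Expanding det(x·I − A) (e.g. by cofactor expansion or by noting that A is similar to its Jordan form J, which has the same characteristic polynomial as A) gives
  χ_A(x) = x^3 - 3*x^2 + 3*x - 1
which factors as (x - 1)^3. The eigenvalues (with algebraic multiplicities) are λ = 1 with multiplicity 3.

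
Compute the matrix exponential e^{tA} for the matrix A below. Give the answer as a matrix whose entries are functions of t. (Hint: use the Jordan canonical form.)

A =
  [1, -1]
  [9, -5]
e^{tA} =
  [3*t*exp(-2*t) + exp(-2*t), -t*exp(-2*t)]
  [9*t*exp(-2*t), -3*t*exp(-2*t) + exp(-2*t)]

Strategy: write A = P · J · P⁻¹ where J is a Jordan canonical form, so e^{tA} = P · e^{tJ} · P⁻¹, and e^{tJ} can be computed block-by-block.

A has Jordan form
J =
  [-2,  1]
  [ 0, -2]
(up to reordering of blocks).

Per-block formulas:
  For a 2×2 Jordan block J_2(-2): exp(t · J_2(-2)) = e^(-2t)·(I + t·N), where N is the 2×2 nilpotent shift.

After assembling e^{tJ} and conjugating by P, we get:

e^{tA} =
  [3*t*exp(-2*t) + exp(-2*t), -t*exp(-2*t)]
  [9*t*exp(-2*t), -3*t*exp(-2*t) + exp(-2*t)]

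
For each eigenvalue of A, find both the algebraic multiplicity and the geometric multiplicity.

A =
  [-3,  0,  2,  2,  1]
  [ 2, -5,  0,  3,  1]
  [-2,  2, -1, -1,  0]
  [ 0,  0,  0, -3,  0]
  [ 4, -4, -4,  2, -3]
λ = -3: alg = 5, geom = 3

Step 1 — factor the characteristic polynomial to read off the algebraic multiplicities:
  χ_A(x) = (x + 3)^5

Step 2 — compute geometric multiplicities via the rank-nullity identity g(λ) = n − rank(A − λI):
  rank(A − (-3)·I) = 2, so dim ker(A − (-3)·I) = n − 2 = 3

Summary:
  λ = -3: algebraic multiplicity = 5, geometric multiplicity = 3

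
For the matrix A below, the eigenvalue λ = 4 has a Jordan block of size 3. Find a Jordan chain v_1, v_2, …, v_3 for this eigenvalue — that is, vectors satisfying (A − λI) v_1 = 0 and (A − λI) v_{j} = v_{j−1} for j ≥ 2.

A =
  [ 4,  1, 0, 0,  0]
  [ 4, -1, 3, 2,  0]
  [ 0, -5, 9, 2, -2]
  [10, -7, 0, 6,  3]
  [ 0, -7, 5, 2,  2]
A Jordan chain for λ = 4 of length 3:
v_1 = (4, 0, 0, -8, -8)ᵀ
v_2 = (0, 4, 0, 10, 0)ᵀ
v_3 = (1, 0, 0, 0, 0)ᵀ

Let N = A − (4)·I. We want v_3 with N^3 v_3 = 0 but N^2 v_3 ≠ 0; then v_{j-1} := N · v_j for j = 3, …, 2.

Pick v_3 = (1, 0, 0, 0, 0)ᵀ.
Then v_2 = N · v_3 = (0, 4, 0, 10, 0)ᵀ.
Then v_1 = N · v_2 = (4, 0, 0, -8, -8)ᵀ.

Sanity check: (A − (4)·I) v_1 = (0, 0, 0, 0, 0)ᵀ = 0. ✓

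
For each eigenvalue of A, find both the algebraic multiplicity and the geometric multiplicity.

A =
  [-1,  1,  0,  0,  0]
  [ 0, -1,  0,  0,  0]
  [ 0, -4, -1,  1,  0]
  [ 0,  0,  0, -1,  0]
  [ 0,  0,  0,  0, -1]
λ = -1: alg = 5, geom = 3

Step 1 — factor the characteristic polynomial to read off the algebraic multiplicities:
  χ_A(x) = (x + 1)^5

Step 2 — compute geometric multiplicities via the rank-nullity identity g(λ) = n − rank(A − λI):
  rank(A − (-1)·I) = 2, so dim ker(A − (-1)·I) = n − 2 = 3

Summary:
  λ = -1: algebraic multiplicity = 5, geometric multiplicity = 3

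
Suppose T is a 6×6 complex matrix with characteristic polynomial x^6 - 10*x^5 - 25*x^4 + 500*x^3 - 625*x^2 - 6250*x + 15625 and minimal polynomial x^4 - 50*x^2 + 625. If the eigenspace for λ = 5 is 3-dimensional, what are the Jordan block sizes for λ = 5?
Block sizes for λ = 5: [2, 1, 1]

Step 1 — from the characteristic polynomial, algebraic multiplicity of λ = 5 is 4. From dim ker(T − (5)·I) = 3, there are exactly 3 Jordan blocks for λ = 5.
Step 2 — from the minimal polynomial, the factor (x − 5)^2 tells us the largest block for λ = 5 has size 2.
Step 3 — with total size 4, 3 blocks, and largest block 2, the block sizes (in nonincreasing order) are [2, 1, 1].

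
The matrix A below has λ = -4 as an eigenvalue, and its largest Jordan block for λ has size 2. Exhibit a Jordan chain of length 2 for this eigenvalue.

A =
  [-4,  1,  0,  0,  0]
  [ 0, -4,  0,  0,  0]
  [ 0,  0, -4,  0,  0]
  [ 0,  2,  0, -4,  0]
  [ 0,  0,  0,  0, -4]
A Jordan chain for λ = -4 of length 2:
v_1 = (1, 0, 0, 2, 0)ᵀ
v_2 = (0, 1, 0, 0, 0)ᵀ

Let N = A − (-4)·I. We want v_2 with N^2 v_2 = 0 but N^1 v_2 ≠ 0; then v_{j-1} := N · v_j for j = 2, …, 2.

Pick v_2 = (0, 1, 0, 0, 0)ᵀ.
Then v_1 = N · v_2 = (1, 0, 0, 2, 0)ᵀ.

Sanity check: (A − (-4)·I) v_1 = (0, 0, 0, 0, 0)ᵀ = 0. ✓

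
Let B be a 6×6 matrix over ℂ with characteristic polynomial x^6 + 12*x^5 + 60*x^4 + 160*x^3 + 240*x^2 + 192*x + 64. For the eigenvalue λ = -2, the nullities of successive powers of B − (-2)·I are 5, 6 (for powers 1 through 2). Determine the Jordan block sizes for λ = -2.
Block sizes for λ = -2: [2, 1, 1, 1, 1]

From the dimensions of kernels of powers, the number of Jordan blocks of size at least j is d_j − d_{j−1} where d_j = dim ker(N^j) (with d_0 = 0). Computing the differences gives [5, 1].
The number of blocks of size exactly k is (#blocks of size ≥ k) − (#blocks of size ≥ k + 1), so the partition is: 4 block(s) of size 1, 1 block(s) of size 2.
In nonincreasing order the block sizes are [2, 1, 1, 1, 1].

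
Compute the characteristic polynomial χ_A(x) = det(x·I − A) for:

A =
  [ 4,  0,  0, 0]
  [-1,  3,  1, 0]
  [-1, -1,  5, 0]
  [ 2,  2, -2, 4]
x^4 - 16*x^3 + 96*x^2 - 256*x + 256

Expanding det(x·I − A) (e.g. by cofactor expansion or by noting that A is similar to its Jordan form J, which has the same characteristic polynomial as A) gives
  χ_A(x) = x^4 - 16*x^3 + 96*x^2 - 256*x + 256
which factors as (x - 4)^4. The eigenvalues (with algebraic multiplicities) are λ = 4 with multiplicity 4.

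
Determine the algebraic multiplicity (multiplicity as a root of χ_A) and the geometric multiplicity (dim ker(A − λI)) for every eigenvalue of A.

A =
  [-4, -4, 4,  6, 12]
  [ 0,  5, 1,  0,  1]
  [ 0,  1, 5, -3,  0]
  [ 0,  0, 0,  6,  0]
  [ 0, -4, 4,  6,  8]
λ = -4: alg = 1, geom = 1; λ = 6: alg = 4, geom = 2

Step 1 — factor the characteristic polynomial to read off the algebraic multiplicities:
  χ_A(x) = (x - 6)^4*(x + 4)

Step 2 — compute geometric multiplicities via the rank-nullity identity g(λ) = n − rank(A − λI):
  rank(A − (-4)·I) = 4, so dim ker(A − (-4)·I) = n − 4 = 1
  rank(A − (6)·I) = 3, so dim ker(A − (6)·I) = n − 3 = 2

Summary:
  λ = -4: algebraic multiplicity = 1, geometric multiplicity = 1
  λ = 6: algebraic multiplicity = 4, geometric multiplicity = 2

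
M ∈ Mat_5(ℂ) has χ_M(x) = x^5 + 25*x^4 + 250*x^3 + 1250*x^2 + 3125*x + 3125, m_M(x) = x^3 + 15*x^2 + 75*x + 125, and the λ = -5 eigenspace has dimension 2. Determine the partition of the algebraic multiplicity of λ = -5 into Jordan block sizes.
Block sizes for λ = -5: [3, 2]

Step 1 — from the characteristic polynomial, algebraic multiplicity of λ = -5 is 5. From dim ker(M − (-5)·I) = 2, there are exactly 2 Jordan blocks for λ = -5.
Step 2 — from the minimal polynomial, the factor (x + 5)^3 tells us the largest block for λ = -5 has size 3.
Step 3 — with total size 5, 2 blocks, and largest block 3, the block sizes (in nonincreasing order) are [3, 2].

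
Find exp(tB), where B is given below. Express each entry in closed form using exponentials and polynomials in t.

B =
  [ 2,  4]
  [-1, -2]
e^{tB} =
  [2*t + 1, 4*t]
  [-t, 1 - 2*t]

Strategy: write B = P · J · P⁻¹ where J is a Jordan canonical form, so e^{tB} = P · e^{tJ} · P⁻¹, and e^{tJ} can be computed block-by-block.

B has Jordan form
J =
  [0, 1]
  [0, 0]
(up to reordering of blocks).

Per-block formulas:
  For a 2×2 Jordan block J_2(0): exp(t · J_2(0)) = e^(0t)·(I + t·N), where N is the 2×2 nilpotent shift.

After assembling e^{tJ} and conjugating by P, we get:

e^{tB} =
  [2*t + 1, 4*t]
  [-t, 1 - 2*t]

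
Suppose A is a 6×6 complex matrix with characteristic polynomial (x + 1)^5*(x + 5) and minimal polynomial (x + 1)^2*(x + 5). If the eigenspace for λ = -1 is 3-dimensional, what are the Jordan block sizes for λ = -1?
Block sizes for λ = -1: [2, 2, 1]

Step 1 — from the characteristic polynomial, algebraic multiplicity of λ = -1 is 5. From dim ker(A − (-1)·I) = 3, there are exactly 3 Jordan blocks for λ = -1.
Step 2 — from the minimal polynomial, the factor (x + 1)^2 tells us the largest block for λ = -1 has size 2.
Step 3 — with total size 5, 3 blocks, and largest block 2, the block sizes (in nonincreasing order) are [2, 2, 1].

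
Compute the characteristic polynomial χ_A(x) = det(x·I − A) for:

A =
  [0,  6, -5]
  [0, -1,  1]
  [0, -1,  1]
x^3

Expanding det(x·I − A) (e.g. by cofactor expansion or by noting that A is similar to its Jordan form J, which has the same characteristic polynomial as A) gives
  χ_A(x) = x^3
which factors as x^3. The eigenvalues (with algebraic multiplicities) are λ = 0 with multiplicity 3.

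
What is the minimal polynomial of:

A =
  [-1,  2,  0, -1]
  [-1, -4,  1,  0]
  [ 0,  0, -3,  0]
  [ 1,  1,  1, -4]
x^3 + 9*x^2 + 27*x + 27

The characteristic polynomial is χ_A(x) = (x + 3)^4, so the eigenvalues are known. The minimal polynomial is
  m_A(x) = Π_λ (x − λ)^{k_λ}
where k_λ is the size of the *largest* Jordan block for λ (equivalently, the smallest k with (A − λI)^k v = 0 for every generalised eigenvector v of λ).

  λ = -3: largest Jordan block has size 3, contributing (x + 3)^3

So m_A(x) = (x + 3)^3 = x^3 + 9*x^2 + 27*x + 27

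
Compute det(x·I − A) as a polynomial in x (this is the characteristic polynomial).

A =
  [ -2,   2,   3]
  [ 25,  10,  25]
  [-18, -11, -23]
x^3 + 15*x^2 + 75*x + 125

Expanding det(x·I − A) (e.g. by cofactor expansion or by noting that A is similar to its Jordan form J, which has the same characteristic polynomial as A) gives
  χ_A(x) = x^3 + 15*x^2 + 75*x + 125
which factors as (x + 5)^3. The eigenvalues (with algebraic multiplicities) are λ = -5 with multiplicity 3.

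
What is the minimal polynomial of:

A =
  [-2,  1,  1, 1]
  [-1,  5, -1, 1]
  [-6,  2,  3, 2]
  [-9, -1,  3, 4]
x^4 - 10*x^3 + 36*x^2 - 54*x + 27

The characteristic polynomial is χ_A(x) = (x - 3)^3*(x - 1), so the eigenvalues are known. The minimal polynomial is
  m_A(x) = Π_λ (x − λ)^{k_λ}
where k_λ is the size of the *largest* Jordan block for λ (equivalently, the smallest k with (A − λI)^k v = 0 for every generalised eigenvector v of λ).

  λ = 1: largest Jordan block has size 1, contributing (x − 1)
  λ = 3: largest Jordan block has size 3, contributing (x − 3)^3

So m_A(x) = (x - 3)^3*(x - 1) = x^4 - 10*x^3 + 36*x^2 - 54*x + 27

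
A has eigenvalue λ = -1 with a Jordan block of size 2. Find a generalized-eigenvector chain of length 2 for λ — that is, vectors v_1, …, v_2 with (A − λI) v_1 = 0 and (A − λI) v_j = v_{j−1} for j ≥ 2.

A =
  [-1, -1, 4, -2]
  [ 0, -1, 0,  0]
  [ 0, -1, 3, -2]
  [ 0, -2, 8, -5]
A Jordan chain for λ = -1 of length 2:
v_1 = (-1, 0, -1, -2)ᵀ
v_2 = (0, 1, 0, 0)ᵀ

Let N = A − (-1)·I. We want v_2 with N^2 v_2 = 0 but N^1 v_2 ≠ 0; then v_{j-1} := N · v_j for j = 2, …, 2.

Pick v_2 = (0, 1, 0, 0)ᵀ.
Then v_1 = N · v_2 = (-1, 0, -1, -2)ᵀ.

Sanity check: (A − (-1)·I) v_1 = (0, 0, 0, 0)ᵀ = 0. ✓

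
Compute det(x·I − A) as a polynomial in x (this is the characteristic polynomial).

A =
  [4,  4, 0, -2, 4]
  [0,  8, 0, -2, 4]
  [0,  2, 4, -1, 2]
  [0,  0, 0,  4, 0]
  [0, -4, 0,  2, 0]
x^5 - 20*x^4 + 160*x^3 - 640*x^2 + 1280*x - 1024

Expanding det(x·I − A) (e.g. by cofactor expansion or by noting that A is similar to its Jordan form J, which has the same characteristic polynomial as A) gives
  χ_A(x) = x^5 - 20*x^4 + 160*x^3 - 640*x^2 + 1280*x - 1024
which factors as (x - 4)^5. The eigenvalues (with algebraic multiplicities) are λ = 4 with multiplicity 5.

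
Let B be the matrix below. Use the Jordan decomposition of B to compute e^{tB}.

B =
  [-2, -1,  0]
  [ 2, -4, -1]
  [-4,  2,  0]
e^{tB} =
  [-t^2*exp(-2*t) + exp(-2*t), t^2*exp(-2*t) - t*exp(-2*t), t^2*exp(-2*t)/2]
  [2*t*exp(-2*t), -2*t*exp(-2*t) + exp(-2*t), -t*exp(-2*t)]
  [-2*t^2*exp(-2*t) - 4*t*exp(-2*t), 2*t^2*exp(-2*t) + 2*t*exp(-2*t), t^2*exp(-2*t) + 2*t*exp(-2*t) + exp(-2*t)]

Strategy: write B = P · J · P⁻¹ where J is a Jordan canonical form, so e^{tB} = P · e^{tJ} · P⁻¹, and e^{tJ} can be computed block-by-block.

B has Jordan form
J =
  [-2,  1,  0]
  [ 0, -2,  1]
  [ 0,  0, -2]
(up to reordering of blocks).

Per-block formulas:
  For a 3×3 Jordan block J_3(-2): exp(t · J_3(-2)) = e^(-2t)·(I + t·N + (t^2/2)·N^2), where N is the 3×3 nilpotent shift.

After assembling e^{tJ} and conjugating by P, we get:

e^{tB} =
  [-t^2*exp(-2*t) + exp(-2*t), t^2*exp(-2*t) - t*exp(-2*t), t^2*exp(-2*t)/2]
  [2*t*exp(-2*t), -2*t*exp(-2*t) + exp(-2*t), -t*exp(-2*t)]
  [-2*t^2*exp(-2*t) - 4*t*exp(-2*t), 2*t^2*exp(-2*t) + 2*t*exp(-2*t), t^2*exp(-2*t) + 2*t*exp(-2*t) + exp(-2*t)]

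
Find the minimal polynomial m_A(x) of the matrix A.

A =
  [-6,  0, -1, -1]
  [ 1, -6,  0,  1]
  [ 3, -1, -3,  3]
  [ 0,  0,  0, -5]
x^3 + 15*x^2 + 75*x + 125

The characteristic polynomial is χ_A(x) = (x + 5)^4, so the eigenvalues are known. The minimal polynomial is
  m_A(x) = Π_λ (x − λ)^{k_λ}
where k_λ is the size of the *largest* Jordan block for λ (equivalently, the smallest k with (A − λI)^k v = 0 for every generalised eigenvector v of λ).

  λ = -5: largest Jordan block has size 3, contributing (x + 5)^3

So m_A(x) = (x + 5)^3 = x^3 + 15*x^2 + 75*x + 125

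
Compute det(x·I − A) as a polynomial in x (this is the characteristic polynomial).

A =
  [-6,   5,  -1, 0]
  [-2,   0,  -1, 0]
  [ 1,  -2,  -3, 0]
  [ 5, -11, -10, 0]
x^4 + 9*x^3 + 27*x^2 + 27*x

Expanding det(x·I − A) (e.g. by cofactor expansion or by noting that A is similar to its Jordan form J, which has the same characteristic polynomial as A) gives
  χ_A(x) = x^4 + 9*x^3 + 27*x^2 + 27*x
which factors as x*(x + 3)^3. The eigenvalues (with algebraic multiplicities) are λ = -3 with multiplicity 3, λ = 0 with multiplicity 1.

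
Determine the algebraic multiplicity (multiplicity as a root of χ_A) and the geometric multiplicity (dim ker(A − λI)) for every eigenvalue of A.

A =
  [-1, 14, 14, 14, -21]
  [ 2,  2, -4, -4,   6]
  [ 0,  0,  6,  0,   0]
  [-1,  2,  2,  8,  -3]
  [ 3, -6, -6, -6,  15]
λ = 6: alg = 5, geom = 4

Step 1 — factor the characteristic polynomial to read off the algebraic multiplicities:
  χ_A(x) = (x - 6)^5

Step 2 — compute geometric multiplicities via the rank-nullity identity g(λ) = n − rank(A − λI):
  rank(A − (6)·I) = 1, so dim ker(A − (6)·I) = n − 1 = 4

Summary:
  λ = 6: algebraic multiplicity = 5, geometric multiplicity = 4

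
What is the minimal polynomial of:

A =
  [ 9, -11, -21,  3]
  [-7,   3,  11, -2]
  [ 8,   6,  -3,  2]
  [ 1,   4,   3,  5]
x^4 - 14*x^3 + 60*x^2 - 50*x - 125

The characteristic polynomial is χ_A(x) = (x - 5)^3*(x + 1), so the eigenvalues are known. The minimal polynomial is
  m_A(x) = Π_λ (x − λ)^{k_λ}
where k_λ is the size of the *largest* Jordan block for λ (equivalently, the smallest k with (A − λI)^k v = 0 for every generalised eigenvector v of λ).

  λ = -1: largest Jordan block has size 1, contributing (x + 1)
  λ = 5: largest Jordan block has size 3, contributing (x − 5)^3

So m_A(x) = (x - 5)^3*(x + 1) = x^4 - 14*x^3 + 60*x^2 - 50*x - 125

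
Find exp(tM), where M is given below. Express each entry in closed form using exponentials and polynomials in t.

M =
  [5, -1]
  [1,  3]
e^{tM} =
  [t*exp(4*t) + exp(4*t), -t*exp(4*t)]
  [t*exp(4*t), -t*exp(4*t) + exp(4*t)]

Strategy: write M = P · J · P⁻¹ where J is a Jordan canonical form, so e^{tM} = P · e^{tJ} · P⁻¹, and e^{tJ} can be computed block-by-block.

M has Jordan form
J =
  [4, 1]
  [0, 4]
(up to reordering of blocks).

Per-block formulas:
  For a 2×2 Jordan block J_2(4): exp(t · J_2(4)) = e^(4t)·(I + t·N), where N is the 2×2 nilpotent shift.

After assembling e^{tJ} and conjugating by P, we get:

e^{tM} =
  [t*exp(4*t) + exp(4*t), -t*exp(4*t)]
  [t*exp(4*t), -t*exp(4*t) + exp(4*t)]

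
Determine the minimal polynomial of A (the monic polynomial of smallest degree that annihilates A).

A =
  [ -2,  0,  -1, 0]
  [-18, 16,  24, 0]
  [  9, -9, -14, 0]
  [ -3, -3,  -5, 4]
x^4 - 4*x^3 - 3*x^2 + 14*x - 8

The characteristic polynomial is χ_A(x) = (x - 4)*(x - 1)^2*(x + 2), so the eigenvalues are known. The minimal polynomial is
  m_A(x) = Π_λ (x − λ)^{k_λ}
where k_λ is the size of the *largest* Jordan block for λ (equivalently, the smallest k with (A − λI)^k v = 0 for every generalised eigenvector v of λ).

  λ = -2: largest Jordan block has size 1, contributing (x + 2)
  λ = 1: largest Jordan block has size 2, contributing (x − 1)^2
  λ = 4: largest Jordan block has size 1, contributing (x − 4)

So m_A(x) = (x - 4)*(x - 1)^2*(x + 2) = x^4 - 4*x^3 - 3*x^2 + 14*x - 8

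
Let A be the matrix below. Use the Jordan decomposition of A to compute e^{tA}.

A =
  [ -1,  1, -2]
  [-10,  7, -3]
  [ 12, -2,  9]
e^{tA} =
  [t^2*exp(5*t) - 6*t*exp(5*t) + exp(5*t), t*exp(5*t), t^2*exp(5*t)/2 - 2*t*exp(5*t)]
  [2*t^2*exp(5*t) - 10*t*exp(5*t), 2*t*exp(5*t) + exp(5*t), t^2*exp(5*t) - 3*t*exp(5*t)]
  [-2*t^2*exp(5*t) + 12*t*exp(5*t), -2*t*exp(5*t), -t^2*exp(5*t) + 4*t*exp(5*t) + exp(5*t)]

Strategy: write A = P · J · P⁻¹ where J is a Jordan canonical form, so e^{tA} = P · e^{tJ} · P⁻¹, and e^{tJ} can be computed block-by-block.

A has Jordan form
J =
  [5, 1, 0]
  [0, 5, 1]
  [0, 0, 5]
(up to reordering of blocks).

Per-block formulas:
  For a 3×3 Jordan block J_3(5): exp(t · J_3(5)) = e^(5t)·(I + t·N + (t^2/2)·N^2), where N is the 3×3 nilpotent shift.

After assembling e^{tJ} and conjugating by P, we get:

e^{tA} =
  [t^2*exp(5*t) - 6*t*exp(5*t) + exp(5*t), t*exp(5*t), t^2*exp(5*t)/2 - 2*t*exp(5*t)]
  [2*t^2*exp(5*t) - 10*t*exp(5*t), 2*t*exp(5*t) + exp(5*t), t^2*exp(5*t) - 3*t*exp(5*t)]
  [-2*t^2*exp(5*t) + 12*t*exp(5*t), -2*t*exp(5*t), -t^2*exp(5*t) + 4*t*exp(5*t) + exp(5*t)]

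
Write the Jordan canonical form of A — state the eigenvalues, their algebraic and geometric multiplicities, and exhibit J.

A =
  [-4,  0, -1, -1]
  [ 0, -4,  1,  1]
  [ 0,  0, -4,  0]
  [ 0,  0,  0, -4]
J_2(-4) ⊕ J_1(-4) ⊕ J_1(-4)

The characteristic polynomial is
  det(x·I − A) = x^4 + 16*x^3 + 96*x^2 + 256*x + 256 = (x + 4)^4

Eigenvalues and multiplicities (the geometric multiplicity of λ is n − rank(A − λI), which equals the number of Jordan blocks for λ):
  λ = -4: algebraic multiplicity = 4, geometric multiplicity = 3

Determining the block sizes for each eigenvalue:
  λ = -4: 3 blocks summing to 4 forces exactly one block of size 2 and the rest size 1 → block sizes [2, 1, 1]

Assembling the blocks gives a Jordan form
J =
  [-4,  1,  0,  0]
  [ 0, -4,  0,  0]
  [ 0,  0, -4,  0]
  [ 0,  0,  0, -4]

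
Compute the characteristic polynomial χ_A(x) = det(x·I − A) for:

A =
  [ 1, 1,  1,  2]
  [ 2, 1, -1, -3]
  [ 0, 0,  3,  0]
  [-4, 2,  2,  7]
x^4 - 12*x^3 + 54*x^2 - 108*x + 81

Expanding det(x·I − A) (e.g. by cofactor expansion or by noting that A is similar to its Jordan form J, which has the same characteristic polynomial as A) gives
  χ_A(x) = x^4 - 12*x^3 + 54*x^2 - 108*x + 81
which factors as (x - 3)^4. The eigenvalues (with algebraic multiplicities) are λ = 3 with multiplicity 4.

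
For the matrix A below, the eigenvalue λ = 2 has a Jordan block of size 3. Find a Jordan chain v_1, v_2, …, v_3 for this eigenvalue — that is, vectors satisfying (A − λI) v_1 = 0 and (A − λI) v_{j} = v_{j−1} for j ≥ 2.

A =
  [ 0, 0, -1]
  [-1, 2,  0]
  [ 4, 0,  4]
A Jordan chain for λ = 2 of length 3:
v_1 = (0, 2, 0)ᵀ
v_2 = (-2, -1, 4)ᵀ
v_3 = (1, 0, 0)ᵀ

Let N = A − (2)·I. We want v_3 with N^3 v_3 = 0 but N^2 v_3 ≠ 0; then v_{j-1} := N · v_j for j = 3, …, 2.

Pick v_3 = (1, 0, 0)ᵀ.
Then v_2 = N · v_3 = (-2, -1, 4)ᵀ.
Then v_1 = N · v_2 = (0, 2, 0)ᵀ.

Sanity check: (A − (2)·I) v_1 = (0, 0, 0)ᵀ = 0. ✓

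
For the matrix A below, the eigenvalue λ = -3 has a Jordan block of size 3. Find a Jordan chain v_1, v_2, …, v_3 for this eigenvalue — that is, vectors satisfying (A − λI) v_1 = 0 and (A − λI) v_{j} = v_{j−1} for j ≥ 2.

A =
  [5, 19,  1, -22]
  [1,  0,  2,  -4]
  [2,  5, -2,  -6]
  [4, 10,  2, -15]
A Jordan chain for λ = -3 of length 3:
v_1 = (-3, -1, -1, -2)ᵀ
v_2 = (8, 1, 2, 4)ᵀ
v_3 = (1, 0, 0, 0)ᵀ

Let N = A − (-3)·I. We want v_3 with N^3 v_3 = 0 but N^2 v_3 ≠ 0; then v_{j-1} := N · v_j for j = 3, …, 2.

Pick v_3 = (1, 0, 0, 0)ᵀ.
Then v_2 = N · v_3 = (8, 1, 2, 4)ᵀ.
Then v_1 = N · v_2 = (-3, -1, -1, -2)ᵀ.

Sanity check: (A − (-3)·I) v_1 = (0, 0, 0, 0)ᵀ = 0. ✓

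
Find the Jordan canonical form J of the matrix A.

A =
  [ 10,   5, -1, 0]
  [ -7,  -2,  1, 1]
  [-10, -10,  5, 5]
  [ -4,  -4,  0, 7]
J_2(5) ⊕ J_2(5)

The characteristic polynomial is
  det(x·I − A) = x^4 - 20*x^3 + 150*x^2 - 500*x + 625 = (x - 5)^4

Eigenvalues and multiplicities (the geometric multiplicity of λ is n − rank(A − λI), which equals the number of Jordan blocks for λ):
  λ = 5: algebraic multiplicity = 4, geometric multiplicity = 2

Determining the block sizes for each eigenvalue:
  λ = 5: with am = 4 and gm = 2, the partition is not yet determined (e.g. several partitions of 4 into 2 parts exist). Let N = A − (5)·I. Computing rank(N^1) = 2, rank(N^2) = 0; the number of blocks of size ≥ j is rank(N^{j−1}) − rank(N^j), giving [2, 2]. So we have 2 block(s) of size 2 → block sizes [2, 2]

Assembling the blocks gives a Jordan form
J =
  [5, 1, 0, 0]
  [0, 5, 0, 0]
  [0, 0, 5, 1]
  [0, 0, 0, 5]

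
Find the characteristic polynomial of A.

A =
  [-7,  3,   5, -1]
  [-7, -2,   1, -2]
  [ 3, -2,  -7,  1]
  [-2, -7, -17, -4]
x^4 + 20*x^3 + 150*x^2 + 500*x + 625

Expanding det(x·I − A) (e.g. by cofactor expansion or by noting that A is similar to its Jordan form J, which has the same characteristic polynomial as A) gives
  χ_A(x) = x^4 + 20*x^3 + 150*x^2 + 500*x + 625
which factors as (x + 5)^4. The eigenvalues (with algebraic multiplicities) are λ = -5 with multiplicity 4.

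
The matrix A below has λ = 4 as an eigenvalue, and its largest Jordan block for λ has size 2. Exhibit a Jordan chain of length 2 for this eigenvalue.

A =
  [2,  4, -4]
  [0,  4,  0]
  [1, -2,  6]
A Jordan chain for λ = 4 of length 2:
v_1 = (-2, 0, 1)ᵀ
v_2 = (1, 0, 0)ᵀ

Let N = A − (4)·I. We want v_2 with N^2 v_2 = 0 but N^1 v_2 ≠ 0; then v_{j-1} := N · v_j for j = 2, …, 2.

Pick v_2 = (1, 0, 0)ᵀ.
Then v_1 = N · v_2 = (-2, 0, 1)ᵀ.

Sanity check: (A − (4)·I) v_1 = (0, 0, 0)ᵀ = 0. ✓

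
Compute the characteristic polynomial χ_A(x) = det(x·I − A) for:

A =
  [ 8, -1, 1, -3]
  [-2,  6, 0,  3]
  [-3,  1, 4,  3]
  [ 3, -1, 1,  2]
x^4 - 20*x^3 + 150*x^2 - 500*x + 625

Expanding det(x·I − A) (e.g. by cofactor expansion or by noting that A is similar to its Jordan form J, which has the same characteristic polynomial as A) gives
  χ_A(x) = x^4 - 20*x^3 + 150*x^2 - 500*x + 625
which factors as (x - 5)^4. The eigenvalues (with algebraic multiplicities) are λ = 5 with multiplicity 4.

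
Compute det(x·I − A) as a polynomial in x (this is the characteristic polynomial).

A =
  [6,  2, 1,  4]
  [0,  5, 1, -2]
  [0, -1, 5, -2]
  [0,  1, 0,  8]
x^4 - 24*x^3 + 216*x^2 - 864*x + 1296

Expanding det(x·I − A) (e.g. by cofactor expansion or by noting that A is similar to its Jordan form J, which has the same characteristic polynomial as A) gives
  χ_A(x) = x^4 - 24*x^3 + 216*x^2 - 864*x + 1296
which factors as (x - 6)^4. The eigenvalues (with algebraic multiplicities) are λ = 6 with multiplicity 4.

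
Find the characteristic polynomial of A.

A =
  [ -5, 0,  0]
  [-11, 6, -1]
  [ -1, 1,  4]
x^3 - 5*x^2 - 25*x + 125

Expanding det(x·I − A) (e.g. by cofactor expansion or by noting that A is similar to its Jordan form J, which has the same characteristic polynomial as A) gives
  χ_A(x) = x^3 - 5*x^2 - 25*x + 125
which factors as (x - 5)^2*(x + 5). The eigenvalues (with algebraic multiplicities) are λ = -5 with multiplicity 1, λ = 5 with multiplicity 2.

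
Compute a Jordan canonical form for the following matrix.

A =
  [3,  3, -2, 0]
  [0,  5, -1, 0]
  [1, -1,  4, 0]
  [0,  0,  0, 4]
J_3(4) ⊕ J_1(4)

The characteristic polynomial is
  det(x·I − A) = x^4 - 16*x^3 + 96*x^2 - 256*x + 256 = (x - 4)^4

Eigenvalues and multiplicities (the geometric multiplicity of λ is n − rank(A − λI), which equals the number of Jordan blocks for λ):
  λ = 4: algebraic multiplicity = 4, geometric multiplicity = 2

Determining the block sizes for each eigenvalue:
  λ = 4: with am = 4 and gm = 2, the partition is not yet determined (e.g. several partitions of 4 into 2 parts exist). Let N = A − (4)·I. Computing rank(N^1) = 2, rank(N^2) = 1, rank(N^3) = 0; the number of blocks of size ≥ j is rank(N^{j−1}) − rank(N^j), giving [2, 1, 1]. So we have 1 block(s) of size 3, 1 block(s) of size 1 → block sizes [3, 1]

Assembling the blocks gives a Jordan form
J =
  [4, 1, 0, 0]
  [0, 4, 1, 0]
  [0, 0, 4, 0]
  [0, 0, 0, 4]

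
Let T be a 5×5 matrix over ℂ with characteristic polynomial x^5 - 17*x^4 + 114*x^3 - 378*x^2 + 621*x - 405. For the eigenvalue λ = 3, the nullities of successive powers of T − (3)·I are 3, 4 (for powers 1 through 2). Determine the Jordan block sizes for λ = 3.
Block sizes for λ = 3: [2, 1, 1]

From the dimensions of kernels of powers, the number of Jordan blocks of size at least j is d_j − d_{j−1} where d_j = dim ker(N^j) (with d_0 = 0). Computing the differences gives [3, 1].
The number of blocks of size exactly k is (#blocks of size ≥ k) − (#blocks of size ≥ k + 1), so the partition is: 2 block(s) of size 1, 1 block(s) of size 2.
In nonincreasing order the block sizes are [2, 1, 1].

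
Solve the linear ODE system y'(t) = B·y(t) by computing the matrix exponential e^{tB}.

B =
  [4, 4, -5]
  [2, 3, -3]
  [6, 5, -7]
e^{tB} =
  [-3*t^2 + 4*t + 1, 3*t^2/2 + 4*t, 3*t^2/2 - 5*t]
  [-2*t^2 + 2*t, t^2 + 3*t + 1, t^2 - 3*t]
  [-4*t^2 + 6*t, 2*t^2 + 5*t, 2*t^2 - 7*t + 1]

Strategy: write B = P · J · P⁻¹ where J is a Jordan canonical form, so e^{tB} = P · e^{tJ} · P⁻¹, and e^{tJ} can be computed block-by-block.

B has Jordan form
J =
  [0, 1, 0]
  [0, 0, 1]
  [0, 0, 0]
(up to reordering of blocks).

Per-block formulas:
  For a 3×3 Jordan block J_3(0): exp(t · J_3(0)) = e^(0t)·(I + t·N + (t^2/2)·N^2), where N is the 3×3 nilpotent shift.

After assembling e^{tJ} and conjugating by P, we get:

e^{tB} =
  [-3*t^2 + 4*t + 1, 3*t^2/2 + 4*t, 3*t^2/2 - 5*t]
  [-2*t^2 + 2*t, t^2 + 3*t + 1, t^2 - 3*t]
  [-4*t^2 + 6*t, 2*t^2 + 5*t, 2*t^2 - 7*t + 1]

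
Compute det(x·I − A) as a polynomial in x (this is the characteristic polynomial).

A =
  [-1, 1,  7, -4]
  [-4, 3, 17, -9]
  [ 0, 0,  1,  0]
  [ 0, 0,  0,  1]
x^4 - 4*x^3 + 6*x^2 - 4*x + 1

Expanding det(x·I − A) (e.g. by cofactor expansion or by noting that A is similar to its Jordan form J, which has the same characteristic polynomial as A) gives
  χ_A(x) = x^4 - 4*x^3 + 6*x^2 - 4*x + 1
which factors as (x - 1)^4. The eigenvalues (with algebraic multiplicities) are λ = 1 with multiplicity 4.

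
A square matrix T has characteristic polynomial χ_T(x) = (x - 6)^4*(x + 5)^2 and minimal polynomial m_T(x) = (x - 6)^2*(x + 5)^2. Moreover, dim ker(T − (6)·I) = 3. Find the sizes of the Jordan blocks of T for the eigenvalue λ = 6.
Block sizes for λ = 6: [2, 1, 1]

Step 1 — from the characteristic polynomial, algebraic multiplicity of λ = 6 is 4. From dim ker(T − (6)·I) = 3, there are exactly 3 Jordan blocks for λ = 6.
Step 2 — from the minimal polynomial, the factor (x − 6)^2 tells us the largest block for λ = 6 has size 2.
Step 3 — with total size 4, 3 blocks, and largest block 2, the block sizes (in nonincreasing order) are [2, 1, 1].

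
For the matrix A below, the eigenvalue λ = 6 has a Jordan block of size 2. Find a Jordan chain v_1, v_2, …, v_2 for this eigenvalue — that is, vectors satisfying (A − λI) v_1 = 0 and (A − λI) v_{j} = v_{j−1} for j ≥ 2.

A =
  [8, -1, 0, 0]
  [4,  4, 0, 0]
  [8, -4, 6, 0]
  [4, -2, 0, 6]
A Jordan chain for λ = 6 of length 2:
v_1 = (2, 4, 8, 4)ᵀ
v_2 = (1, 0, 0, 0)ᵀ

Let N = A − (6)·I. We want v_2 with N^2 v_2 = 0 but N^1 v_2 ≠ 0; then v_{j-1} := N · v_j for j = 2, …, 2.

Pick v_2 = (1, 0, 0, 0)ᵀ.
Then v_1 = N · v_2 = (2, 4, 8, 4)ᵀ.

Sanity check: (A − (6)·I) v_1 = (0, 0, 0, 0)ᵀ = 0. ✓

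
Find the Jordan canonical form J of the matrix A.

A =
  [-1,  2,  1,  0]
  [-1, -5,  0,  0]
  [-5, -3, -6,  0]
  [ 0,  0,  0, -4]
J_3(-4) ⊕ J_1(-4)

The characteristic polynomial is
  det(x·I − A) = x^4 + 16*x^3 + 96*x^2 + 256*x + 256 = (x + 4)^4

Eigenvalues and multiplicities (the geometric multiplicity of λ is n − rank(A − λI), which equals the number of Jordan blocks for λ):
  λ = -4: algebraic multiplicity = 4, geometric multiplicity = 2

Determining the block sizes for each eigenvalue:
  λ = -4: with am = 4 and gm = 2, the partition is not yet determined (e.g. several partitions of 4 into 2 parts exist). Let N = A − (-4)·I. Computing rank(N^1) = 2, rank(N^2) = 1, rank(N^3) = 0; the number of blocks of size ≥ j is rank(N^{j−1}) − rank(N^j), giving [2, 1, 1]. So we have 1 block(s) of size 3, 1 block(s) of size 1 → block sizes [3, 1]

Assembling the blocks gives a Jordan form
J =
  [-4,  1,  0,  0]
  [ 0, -4,  1,  0]
  [ 0,  0, -4,  0]
  [ 0,  0,  0, -4]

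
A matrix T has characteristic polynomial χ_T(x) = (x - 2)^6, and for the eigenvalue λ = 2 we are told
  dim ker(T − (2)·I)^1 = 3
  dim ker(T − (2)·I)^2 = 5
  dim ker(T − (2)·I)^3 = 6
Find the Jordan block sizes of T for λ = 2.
Block sizes for λ = 2: [3, 2, 1]

From the dimensions of kernels of powers, the number of Jordan blocks of size at least j is d_j − d_{j−1} where d_j = dim ker(N^j) (with d_0 = 0). Computing the differences gives [3, 2, 1].
The number of blocks of size exactly k is (#blocks of size ≥ k) − (#blocks of size ≥ k + 1), so the partition is: 1 block(s) of size 1, 1 block(s) of size 2, 1 block(s) of size 3.
In nonincreasing order the block sizes are [3, 2, 1].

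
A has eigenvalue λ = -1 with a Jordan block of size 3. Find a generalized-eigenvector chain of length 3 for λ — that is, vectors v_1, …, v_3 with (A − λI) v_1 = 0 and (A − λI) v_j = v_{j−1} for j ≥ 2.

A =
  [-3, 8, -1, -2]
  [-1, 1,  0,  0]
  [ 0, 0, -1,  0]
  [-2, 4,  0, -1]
A Jordan chain for λ = -1 of length 3:
v_1 = (-8, -4, 0, -8)ᵀ
v_2 = (8, 2, 0, 4)ᵀ
v_3 = (0, 1, 0, 0)ᵀ

Let N = A − (-1)·I. We want v_3 with N^3 v_3 = 0 but N^2 v_3 ≠ 0; then v_{j-1} := N · v_j for j = 3, …, 2.

Pick v_3 = (0, 1, 0, 0)ᵀ.
Then v_2 = N · v_3 = (8, 2, 0, 4)ᵀ.
Then v_1 = N · v_2 = (-8, -4, 0, -8)ᵀ.

Sanity check: (A − (-1)·I) v_1 = (0, 0, 0, 0)ᵀ = 0. ✓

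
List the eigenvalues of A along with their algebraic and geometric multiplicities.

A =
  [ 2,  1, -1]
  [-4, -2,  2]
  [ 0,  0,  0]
λ = 0: alg = 3, geom = 2

Step 1 — factor the characteristic polynomial to read off the algebraic multiplicities:
  χ_A(x) = x^3

Step 2 — compute geometric multiplicities via the rank-nullity identity g(λ) = n − rank(A − λI):
  rank(A − (0)·I) = 1, so dim ker(A − (0)·I) = n − 1 = 2

Summary:
  λ = 0: algebraic multiplicity = 3, geometric multiplicity = 2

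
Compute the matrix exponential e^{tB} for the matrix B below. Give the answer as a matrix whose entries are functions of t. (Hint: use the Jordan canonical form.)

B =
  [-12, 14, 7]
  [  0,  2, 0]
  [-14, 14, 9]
e^{tB} =
  [-exp(2*t) + 2*exp(-5*t), 2*exp(2*t) - 2*exp(-5*t), exp(2*t) - exp(-5*t)]
  [0, exp(2*t), 0]
  [-2*exp(2*t) + 2*exp(-5*t), 2*exp(2*t) - 2*exp(-5*t), 2*exp(2*t) - exp(-5*t)]

Strategy: write B = P · J · P⁻¹ where J is a Jordan canonical form, so e^{tB} = P · e^{tJ} · P⁻¹, and e^{tJ} can be computed block-by-block.

B has Jordan form
J =
  [-5, 0, 0]
  [ 0, 2, 0]
  [ 0, 0, 2]
(up to reordering of blocks).

Per-block formulas:
  For a 1×1 block at λ = 2: exp(t · [2]) = [e^(2t)].
  For a 1×1 block at λ = -5: exp(t · [-5]) = [e^(-5t)].

After assembling e^{tJ} and conjugating by P, we get:

e^{tB} =
  [-exp(2*t) + 2*exp(-5*t), 2*exp(2*t) - 2*exp(-5*t), exp(2*t) - exp(-5*t)]
  [0, exp(2*t), 0]
  [-2*exp(2*t) + 2*exp(-5*t), 2*exp(2*t) - 2*exp(-5*t), 2*exp(2*t) - exp(-5*t)]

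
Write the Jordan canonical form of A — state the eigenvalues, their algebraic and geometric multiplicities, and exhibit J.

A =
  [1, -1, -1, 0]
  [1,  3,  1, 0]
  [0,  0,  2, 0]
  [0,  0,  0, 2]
J_2(2) ⊕ J_1(2) ⊕ J_1(2)

The characteristic polynomial is
  det(x·I − A) = x^4 - 8*x^3 + 24*x^2 - 32*x + 16 = (x - 2)^4

Eigenvalues and multiplicities (the geometric multiplicity of λ is n − rank(A − λI), which equals the number of Jordan blocks for λ):
  λ = 2: algebraic multiplicity = 4, geometric multiplicity = 3

Determining the block sizes for each eigenvalue:
  λ = 2: 3 blocks summing to 4 forces exactly one block of size 2 and the rest size 1 → block sizes [2, 1, 1]

Assembling the blocks gives a Jordan form
J =
  [2, 1, 0, 0]
  [0, 2, 0, 0]
  [0, 0, 2, 0]
  [0, 0, 0, 2]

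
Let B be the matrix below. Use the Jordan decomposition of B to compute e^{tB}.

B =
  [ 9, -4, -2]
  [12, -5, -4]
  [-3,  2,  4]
e^{tB} =
  [7*exp(3*t) - 6*exp(2*t), -4*exp(3*t) + 4*exp(2*t), -2*exp(3*t) + 2*exp(2*t)]
  [12*exp(3*t) - 12*exp(2*t), -7*exp(3*t) + 8*exp(2*t), -4*exp(3*t) + 4*exp(2*t)]
  [-3*exp(3*t) + 3*exp(2*t), 2*exp(3*t) - 2*exp(2*t), 2*exp(3*t) - exp(2*t)]

Strategy: write B = P · J · P⁻¹ where J is a Jordan canonical form, so e^{tB} = P · e^{tJ} · P⁻¹, and e^{tJ} can be computed block-by-block.

B has Jordan form
J =
  [2, 0, 0]
  [0, 3, 0]
  [0, 0, 3]
(up to reordering of blocks).

Per-block formulas:
  For a 1×1 block at λ = 3: exp(t · [3]) = [e^(3t)].
  For a 1×1 block at λ = 2: exp(t · [2]) = [e^(2t)].

After assembling e^{tJ} and conjugating by P, we get:

e^{tB} =
  [7*exp(3*t) - 6*exp(2*t), -4*exp(3*t) + 4*exp(2*t), -2*exp(3*t) + 2*exp(2*t)]
  [12*exp(3*t) - 12*exp(2*t), -7*exp(3*t) + 8*exp(2*t), -4*exp(3*t) + 4*exp(2*t)]
  [-3*exp(3*t) + 3*exp(2*t), 2*exp(3*t) - 2*exp(2*t), 2*exp(3*t) - exp(2*t)]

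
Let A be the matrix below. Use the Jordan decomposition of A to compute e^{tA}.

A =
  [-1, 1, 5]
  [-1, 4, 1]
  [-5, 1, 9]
e^{tA} =
  [-t^2*exp(4*t)/2 - 5*t*exp(4*t) + exp(4*t), t*exp(4*t), t^2*exp(4*t)/2 + 5*t*exp(4*t)]
  [-t*exp(4*t), exp(4*t), t*exp(4*t)]
  [-t^2*exp(4*t)/2 - 5*t*exp(4*t), t*exp(4*t), t^2*exp(4*t)/2 + 5*t*exp(4*t) + exp(4*t)]

Strategy: write A = P · J · P⁻¹ where J is a Jordan canonical form, so e^{tA} = P · e^{tJ} · P⁻¹, and e^{tJ} can be computed block-by-block.

A has Jordan form
J =
  [4, 1, 0]
  [0, 4, 1]
  [0, 0, 4]
(up to reordering of blocks).

Per-block formulas:
  For a 3×3 Jordan block J_3(4): exp(t · J_3(4)) = e^(4t)·(I + t·N + (t^2/2)·N^2), where N is the 3×3 nilpotent shift.

After assembling e^{tJ} and conjugating by P, we get:

e^{tA} =
  [-t^2*exp(4*t)/2 - 5*t*exp(4*t) + exp(4*t), t*exp(4*t), t^2*exp(4*t)/2 + 5*t*exp(4*t)]
  [-t*exp(4*t), exp(4*t), t*exp(4*t)]
  [-t^2*exp(4*t)/2 - 5*t*exp(4*t), t*exp(4*t), t^2*exp(4*t)/2 + 5*t*exp(4*t) + exp(4*t)]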